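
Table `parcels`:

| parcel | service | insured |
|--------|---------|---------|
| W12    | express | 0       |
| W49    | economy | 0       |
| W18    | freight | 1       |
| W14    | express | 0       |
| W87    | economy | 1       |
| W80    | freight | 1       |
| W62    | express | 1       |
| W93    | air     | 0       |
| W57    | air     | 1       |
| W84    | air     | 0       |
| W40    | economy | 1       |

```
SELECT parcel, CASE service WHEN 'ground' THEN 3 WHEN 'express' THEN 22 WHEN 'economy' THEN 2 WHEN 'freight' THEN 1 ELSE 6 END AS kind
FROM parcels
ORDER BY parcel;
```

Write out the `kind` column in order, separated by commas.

22, 22, 1, 2, 2, 6, 22, 1, 6, 2, 6

parcel=W12: service='express' → 22
parcel=W14: service='express' → 22
parcel=W18: service='freight' → 1
parcel=W40: service='economy' → 2
parcel=W49: service='economy' → 2
parcel=W57: ELSE → 6
parcel=W62: service='express' → 22
parcel=W80: service='freight' → 1
parcel=W84: ELSE → 6
parcel=W87: service='economy' → 2
parcel=W93: ELSE → 6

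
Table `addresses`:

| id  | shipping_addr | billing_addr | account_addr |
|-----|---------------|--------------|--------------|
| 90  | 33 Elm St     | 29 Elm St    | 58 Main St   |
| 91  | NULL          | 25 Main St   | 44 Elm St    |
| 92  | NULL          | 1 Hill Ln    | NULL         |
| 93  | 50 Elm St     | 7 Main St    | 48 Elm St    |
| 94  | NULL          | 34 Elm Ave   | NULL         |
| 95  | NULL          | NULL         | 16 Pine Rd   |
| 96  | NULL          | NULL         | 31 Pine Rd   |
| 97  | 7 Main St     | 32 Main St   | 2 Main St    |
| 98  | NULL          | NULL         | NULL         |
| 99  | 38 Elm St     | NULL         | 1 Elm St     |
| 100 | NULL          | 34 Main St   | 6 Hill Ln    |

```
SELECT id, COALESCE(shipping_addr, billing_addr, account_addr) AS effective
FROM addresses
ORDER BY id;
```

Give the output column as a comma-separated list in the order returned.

id=90: shipping_addr=33 Elm St → 33 Elm St
id=91: shipping_addr=NULL, billing_addr=25 Main St → 25 Main St
id=92: shipping_addr=NULL, billing_addr=1 Hill Ln → 1 Hill Ln
id=93: shipping_addr=50 Elm St → 50 Elm St
id=94: shipping_addr=NULL, billing_addr=34 Elm Ave → 34 Elm Ave
id=95: shipping_addr=NULL, billing_addr=NULL, account_addr=16 Pine Rd → 16 Pine Rd
id=96: shipping_addr=NULL, billing_addr=NULL, account_addr=31 Pine Rd → 31 Pine Rd
id=97: shipping_addr=7 Main St → 7 Main St
id=98: shipping_addr=NULL, billing_addr=NULL, account_addr=NULL (all NULL) → NULL
id=99: shipping_addr=38 Elm St → 38 Elm St
id=100: shipping_addr=NULL, billing_addr=34 Main St → 34 Main St

33 Elm St, 25 Main St, 1 Hill Ln, 50 Elm St, 34 Elm Ave, 16 Pine Rd, 31 Pine Rd, 7 Main St, NULL, 38 Elm St, 34 Main St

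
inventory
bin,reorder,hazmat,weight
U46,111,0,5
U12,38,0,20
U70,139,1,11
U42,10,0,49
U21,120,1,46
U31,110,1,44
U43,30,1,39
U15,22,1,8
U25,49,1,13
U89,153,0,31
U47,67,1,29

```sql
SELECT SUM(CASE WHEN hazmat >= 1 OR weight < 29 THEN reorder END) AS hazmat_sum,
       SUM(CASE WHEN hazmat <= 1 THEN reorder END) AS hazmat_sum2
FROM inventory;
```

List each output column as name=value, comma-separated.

hazmat_sum=686, hazmat_sum2=849

[hazmat_sum: hazmat >= 1 OR weight < 29]
bin=U46: ✓ → 111
bin=U12: ✓ → 38
bin=U70: ✓ → 139
bin=U42: ✗
bin=U21: ✓ → 120
bin=U31: ✓ → 110
bin=U43: ✓ → 30
bin=U15: ✓ → 22
bin=U25: ✓ → 49
bin=U89: ✗
bin=U47: ✓ → 67
hazmat_sum = 111 + 38 + 139 + 120 + 110 + 30 + 22 + 49 + 67 = 686
—
[hazmat_sum2: hazmat <= 1]
bin=U46: ✓ → 111
bin=U12: ✓ → 38
bin=U70: ✓ → 139
bin=U42: ✓ → 10
bin=U21: ✓ → 120
bin=U31: ✓ → 110
bin=U43: ✓ → 30
bin=U15: ✓ → 22
bin=U25: ✓ → 49
bin=U89: ✓ → 153
bin=U47: ✓ → 67
hazmat_sum2 = 111 + 38 + 139 + 10 + 120 + 110 + 30 + 22 + 49 + 153 + 67 = 849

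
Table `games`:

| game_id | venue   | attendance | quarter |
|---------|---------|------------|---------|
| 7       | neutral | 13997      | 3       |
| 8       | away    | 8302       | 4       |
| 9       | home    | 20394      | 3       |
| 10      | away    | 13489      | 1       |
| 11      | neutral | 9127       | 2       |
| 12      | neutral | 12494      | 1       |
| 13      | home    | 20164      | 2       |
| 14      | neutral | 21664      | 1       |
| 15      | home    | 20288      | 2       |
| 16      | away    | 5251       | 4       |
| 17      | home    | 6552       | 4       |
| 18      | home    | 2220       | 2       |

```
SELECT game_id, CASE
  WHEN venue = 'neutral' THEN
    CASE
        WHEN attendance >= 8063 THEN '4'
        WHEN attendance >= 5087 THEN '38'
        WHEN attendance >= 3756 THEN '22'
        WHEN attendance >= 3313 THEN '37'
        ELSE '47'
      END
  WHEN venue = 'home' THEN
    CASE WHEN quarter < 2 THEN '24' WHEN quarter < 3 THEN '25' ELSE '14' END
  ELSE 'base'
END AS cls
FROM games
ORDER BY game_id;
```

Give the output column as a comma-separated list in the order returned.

game_id=7: venue='neutral' → inner[attendance >= 8063] → 4
game_id=8: venue='away' → outer ELSE → base
game_id=9: venue='home' → inner[ELSE] → 14
game_id=10: venue='away' → outer ELSE → base
game_id=11: venue='neutral' → inner[attendance >= 8063] → 4
game_id=12: venue='neutral' → inner[attendance >= 8063] → 4
game_id=13: venue='home' → inner[quarter < 3] → 25
game_id=14: venue='neutral' → inner[attendance >= 8063] → 4
game_id=15: venue='home' → inner[quarter < 3] → 25
game_id=16: venue='away' → outer ELSE → base
game_id=17: venue='home' → inner[ELSE] → 14
game_id=18: venue='home' → inner[quarter < 3] → 25

4, base, 14, base, 4, 4, 25, 4, 25, base, 14, 25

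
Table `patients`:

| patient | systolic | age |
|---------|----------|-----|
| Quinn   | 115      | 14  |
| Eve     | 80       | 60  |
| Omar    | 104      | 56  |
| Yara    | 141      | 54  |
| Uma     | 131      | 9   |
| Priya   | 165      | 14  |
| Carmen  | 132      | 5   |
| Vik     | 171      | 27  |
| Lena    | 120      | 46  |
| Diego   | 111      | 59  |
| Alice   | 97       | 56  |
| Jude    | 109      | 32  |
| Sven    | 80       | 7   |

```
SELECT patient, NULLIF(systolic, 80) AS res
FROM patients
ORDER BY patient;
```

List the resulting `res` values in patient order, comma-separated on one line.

97, 132, 111, NULL, 109, 120, 104, 165, 115, NULL, 131, 171, 141

patient=Alice: systolic=97 vs 80: differ → 97
patient=Carmen: systolic=132 vs 80: differ → 132
patient=Diego: systolic=111 vs 80: differ → 111
patient=Eve: systolic=80 vs 80: equal → NULL
patient=Jude: systolic=109 vs 80: differ → 109
patient=Lena: systolic=120 vs 80: differ → 120
patient=Omar: systolic=104 vs 80: differ → 104
patient=Priya: systolic=165 vs 80: differ → 165
patient=Quinn: systolic=115 vs 80: differ → 115
patient=Sven: systolic=80 vs 80: equal → NULL
patient=Uma: systolic=131 vs 80: differ → 131
patient=Vik: systolic=171 vs 80: differ → 171
patient=Yara: systolic=141 vs 80: differ → 141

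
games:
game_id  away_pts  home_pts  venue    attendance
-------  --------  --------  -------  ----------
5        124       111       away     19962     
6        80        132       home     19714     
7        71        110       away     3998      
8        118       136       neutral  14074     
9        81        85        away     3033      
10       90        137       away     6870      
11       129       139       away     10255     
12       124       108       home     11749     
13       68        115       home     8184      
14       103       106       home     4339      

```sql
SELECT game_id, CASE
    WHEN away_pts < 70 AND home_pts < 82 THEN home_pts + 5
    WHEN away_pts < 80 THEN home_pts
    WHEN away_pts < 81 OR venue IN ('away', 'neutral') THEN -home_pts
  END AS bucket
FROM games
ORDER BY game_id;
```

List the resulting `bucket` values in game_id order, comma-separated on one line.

game_id=5: away_pts < 81 OR venue IN ('away', 'neutral') → -111
game_id=6: away_pts < 81 OR venue IN ('away', 'neutral') → -132
game_id=7: away_pts < 80 → 110
game_id=8: away_pts < 81 OR venue IN ('away', 'neutral') → -136
game_id=9: away_pts < 81 OR venue IN ('away', 'neutral') → -85
game_id=10: away_pts < 81 OR venue IN ('away', 'neutral') → -137
game_id=11: away_pts < 81 OR venue IN ('away', 'neutral') → -139
game_id=12: (no match → NULL) → NULL
game_id=13: away_pts < 80 → 115
game_id=14: (no match → NULL) → NULL

-111, -132, 110, -136, -85, -137, -139, NULL, 115, NULL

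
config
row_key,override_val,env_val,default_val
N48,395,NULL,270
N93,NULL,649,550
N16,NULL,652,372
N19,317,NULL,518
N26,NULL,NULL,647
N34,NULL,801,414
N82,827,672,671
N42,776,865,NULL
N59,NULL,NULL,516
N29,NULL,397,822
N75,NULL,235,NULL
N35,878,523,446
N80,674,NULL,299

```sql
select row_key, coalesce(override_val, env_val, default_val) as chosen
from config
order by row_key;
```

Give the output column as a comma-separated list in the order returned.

row_key=N16: override_val=NULL, env_val=652 → 652
row_key=N19: override_val=317 → 317
row_key=N26: override_val=NULL, env_val=NULL, default_val=647 → 647
row_key=N29: override_val=NULL, env_val=397 → 397
row_key=N34: override_val=NULL, env_val=801 → 801
row_key=N35: override_val=878 → 878
row_key=N42: override_val=776 → 776
row_key=N48: override_val=395 → 395
row_key=N59: override_val=NULL, env_val=NULL, default_val=516 → 516
row_key=N75: override_val=NULL, env_val=235 → 235
row_key=N80: override_val=674 → 674
row_key=N82: override_val=827 → 827
row_key=N93: override_val=NULL, env_val=649 → 649

652, 317, 647, 397, 801, 878, 776, 395, 516, 235, 674, 827, 649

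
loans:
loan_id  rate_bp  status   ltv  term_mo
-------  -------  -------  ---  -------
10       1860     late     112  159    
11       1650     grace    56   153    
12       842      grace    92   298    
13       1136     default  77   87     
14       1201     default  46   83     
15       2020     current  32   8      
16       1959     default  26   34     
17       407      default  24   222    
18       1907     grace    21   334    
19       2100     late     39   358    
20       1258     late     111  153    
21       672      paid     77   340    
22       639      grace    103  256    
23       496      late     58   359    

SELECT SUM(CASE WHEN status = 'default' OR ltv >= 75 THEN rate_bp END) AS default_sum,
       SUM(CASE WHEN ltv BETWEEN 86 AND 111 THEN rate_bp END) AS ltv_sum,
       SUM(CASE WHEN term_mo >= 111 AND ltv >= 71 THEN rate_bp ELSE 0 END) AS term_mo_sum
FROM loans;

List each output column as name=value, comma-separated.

default_sum=9974, ltv_sum=2739, term_mo_sum=5271

[default_sum: status = 'default' OR ltv >= 75]
loan_id=10: ✓ → 1860
loan_id=11: ✗
loan_id=12: ✓ → 842
loan_id=13: ✓ → 1136
loan_id=14: ✓ → 1201
loan_id=15: ✗
loan_id=16: ✓ → 1959
loan_id=17: ✓ → 407
loan_id=18: ✗
loan_id=19: ✗
loan_id=20: ✓ → 1258
loan_id=21: ✓ → 672
loan_id=22: ✓ → 639
loan_id=23: ✗
default_sum = 1860 + 842 + 1136 + 1201 + 1959 + 407 + 1258 + 672 + 639 = 9974
—
[ltv_sum: ltv BETWEEN 86 AND 111]
loan_id=10: ✗
loan_id=11: ✗
loan_id=12: ✓ → 842
loan_id=13: ✗
loan_id=14: ✗
loan_id=15: ✗
loan_id=16: ✗
loan_id=17: ✗
loan_id=18: ✗
loan_id=19: ✗
loan_id=20: ✓ → 1258
loan_id=21: ✗
loan_id=22: ✓ → 639
loan_id=23: ✗
ltv_sum = 842 + 1258 + 639 = 2739
—
[term_mo_sum: term_mo >= 111 AND ltv >= 71]
loan_id=10: ✓ → 1860
loan_id=11: ✗
loan_id=12: ✓ → 842
loan_id=13: ✗
loan_id=14: ✗
loan_id=15: ✗
loan_id=16: ✗
loan_id=17: ✗
loan_id=18: ✗
loan_id=19: ✗
loan_id=20: ✓ → 1258
loan_id=21: ✓ → 672
loan_id=22: ✓ → 639
loan_id=23: ✗
term_mo_sum = 1860 + 842 + 1258 + 672 + 639 = 5271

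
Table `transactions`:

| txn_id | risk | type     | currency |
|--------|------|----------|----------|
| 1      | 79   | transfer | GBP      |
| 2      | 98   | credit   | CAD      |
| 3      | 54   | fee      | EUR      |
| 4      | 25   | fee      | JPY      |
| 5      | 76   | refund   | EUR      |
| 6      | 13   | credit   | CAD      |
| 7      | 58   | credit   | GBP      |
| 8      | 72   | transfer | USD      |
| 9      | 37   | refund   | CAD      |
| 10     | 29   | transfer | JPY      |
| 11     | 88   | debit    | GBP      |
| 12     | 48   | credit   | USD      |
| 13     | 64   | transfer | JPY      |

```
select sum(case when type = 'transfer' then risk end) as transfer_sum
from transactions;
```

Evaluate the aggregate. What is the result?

244

txn_id=1: ✓ → 79
txn_id=2: ✗
txn_id=3: ✗
txn_id=4: ✗
txn_id=5: ✗
txn_id=6: ✗
txn_id=7: ✗
txn_id=8: ✓ → 72
txn_id=9: ✗
txn_id=10: ✓ → 29
txn_id=11: ✗
txn_id=12: ✗
txn_id=13: ✓ → 64
transfer_sum = 79 + 72 + 29 + 64 = 244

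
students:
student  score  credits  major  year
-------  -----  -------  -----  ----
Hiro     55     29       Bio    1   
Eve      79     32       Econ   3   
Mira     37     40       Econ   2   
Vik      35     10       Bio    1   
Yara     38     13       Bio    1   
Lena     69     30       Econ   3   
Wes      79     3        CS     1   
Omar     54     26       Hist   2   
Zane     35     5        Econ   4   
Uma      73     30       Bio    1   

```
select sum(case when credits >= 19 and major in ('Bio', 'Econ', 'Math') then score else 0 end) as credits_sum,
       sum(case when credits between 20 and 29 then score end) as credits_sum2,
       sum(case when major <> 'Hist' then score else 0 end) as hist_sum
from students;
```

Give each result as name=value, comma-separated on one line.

credits_sum=313, credits_sum2=109, hist_sum=500

[credits_sum: credits >= 19 and major in ('Bio', 'Econ', 'Math')]
student=Hiro: ✓ → 55
student=Eve: ✓ → 79
student=Mira: ✓ → 37
student=Vik: ✗
student=Yara: ✗
student=Lena: ✓ → 69
student=Wes: ✗
student=Omar: ✗
student=Zane: ✗
student=Uma: ✓ → 73
credits_sum = 55 + 79 + 37 + 69 + 73 = 313
—
[credits_sum2: credits between 20 and 29]
student=Hiro: ✓ → 55
student=Eve: ✗
student=Mira: ✗
student=Vik: ✗
student=Yara: ✗
student=Lena: ✗
student=Wes: ✗
student=Omar: ✓ → 54
student=Zane: ✗
student=Uma: ✗
credits_sum2 = 55 + 54 = 109
—
[hist_sum: major <> 'Hist']
student=Hiro: ✓ → 55
student=Eve: ✓ → 79
student=Mira: ✓ → 37
student=Vik: ✓ → 35
student=Yara: ✓ → 38
student=Lena: ✓ → 69
student=Wes: ✓ → 79
student=Omar: ✗
student=Zane: ✓ → 35
student=Uma: ✓ → 73
hist_sum = 55 + 79 + 37 + 35 + 38 + 69 + 79 + 35 + 73 = 500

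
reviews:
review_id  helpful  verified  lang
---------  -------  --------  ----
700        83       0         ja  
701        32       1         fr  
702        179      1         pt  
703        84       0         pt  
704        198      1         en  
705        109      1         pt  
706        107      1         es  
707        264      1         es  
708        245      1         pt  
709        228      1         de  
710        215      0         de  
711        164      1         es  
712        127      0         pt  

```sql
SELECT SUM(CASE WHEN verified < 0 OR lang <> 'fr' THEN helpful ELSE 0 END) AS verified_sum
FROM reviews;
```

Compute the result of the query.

2003

review_id=700: ✓ → 83
review_id=701: ✗
review_id=702: ✓ → 179
review_id=703: ✓ → 84
review_id=704: ✓ → 198
review_id=705: ✓ → 109
review_id=706: ✓ → 107
review_id=707: ✓ → 264
review_id=708: ✓ → 245
review_id=709: ✓ → 228
review_id=710: ✓ → 215
review_id=711: ✓ → 164
review_id=712: ✓ → 127
verified_sum = 83 + 179 + 84 + 198 + 109 + 107 + 264 + 245 + 228 + 215 + 164 + 127 = 2003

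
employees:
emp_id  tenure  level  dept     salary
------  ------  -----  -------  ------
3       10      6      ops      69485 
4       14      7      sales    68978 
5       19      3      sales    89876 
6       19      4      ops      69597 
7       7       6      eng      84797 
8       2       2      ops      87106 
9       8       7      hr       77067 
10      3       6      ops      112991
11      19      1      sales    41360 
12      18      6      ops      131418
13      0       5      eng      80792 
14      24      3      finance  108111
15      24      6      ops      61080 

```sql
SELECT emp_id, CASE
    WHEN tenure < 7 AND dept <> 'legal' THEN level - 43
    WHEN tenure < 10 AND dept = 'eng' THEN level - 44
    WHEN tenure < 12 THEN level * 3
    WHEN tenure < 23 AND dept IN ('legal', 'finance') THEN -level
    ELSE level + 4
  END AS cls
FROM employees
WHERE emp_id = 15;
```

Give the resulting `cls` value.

emp_id = 15: tenure=24, level=6, dept=ops, salary=61080.
tenure < 7 AND dept <> 'legal' → false
tenure < 10 AND dept = 'eng' → false
tenure < 12 → false
tenure < 23 AND dept IN ('legal', 'finance') → false
No prior WHEN matched → ELSE → 10

10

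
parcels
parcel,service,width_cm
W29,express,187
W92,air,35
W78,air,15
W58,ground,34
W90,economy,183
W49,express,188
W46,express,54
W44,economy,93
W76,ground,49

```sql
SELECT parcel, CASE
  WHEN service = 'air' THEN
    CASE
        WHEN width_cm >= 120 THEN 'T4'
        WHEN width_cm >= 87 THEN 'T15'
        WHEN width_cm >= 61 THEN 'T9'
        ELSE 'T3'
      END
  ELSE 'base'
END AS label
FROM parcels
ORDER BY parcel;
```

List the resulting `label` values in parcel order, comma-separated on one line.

base, base, base, base, base, base, T3, base, T3

parcel=W29: service='express' → outer ELSE → base
parcel=W44: service='economy' → outer ELSE → base
parcel=W46: service='express' → outer ELSE → base
parcel=W49: service='express' → outer ELSE → base
parcel=W58: service='ground' → outer ELSE → base
parcel=W76: service='ground' → outer ELSE → base
parcel=W78: service='air' → inner[ELSE] → T3
parcel=W90: service='economy' → outer ELSE → base
parcel=W92: service='air' → inner[ELSE] → T3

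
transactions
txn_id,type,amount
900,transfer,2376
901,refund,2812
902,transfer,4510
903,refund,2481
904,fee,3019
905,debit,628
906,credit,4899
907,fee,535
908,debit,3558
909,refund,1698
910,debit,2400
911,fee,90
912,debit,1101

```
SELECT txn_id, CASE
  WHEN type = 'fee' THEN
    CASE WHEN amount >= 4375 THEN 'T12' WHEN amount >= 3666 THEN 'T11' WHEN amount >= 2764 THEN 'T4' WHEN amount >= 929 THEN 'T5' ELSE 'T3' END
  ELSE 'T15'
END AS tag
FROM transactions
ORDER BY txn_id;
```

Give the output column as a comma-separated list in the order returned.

txn_id=900: type='transfer' → outer ELSE → T15
txn_id=901: type='refund' → outer ELSE → T15
txn_id=902: type='transfer' → outer ELSE → T15
txn_id=903: type='refund' → outer ELSE → T15
txn_id=904: type='fee' → inner[amount >= 2764] → T4
txn_id=905: type='debit' → outer ELSE → T15
txn_id=906: type='credit' → outer ELSE → T15
txn_id=907: type='fee' → inner[ELSE] → T3
txn_id=908: type='debit' → outer ELSE → T15
txn_id=909: type='refund' → outer ELSE → T15
txn_id=910: type='debit' → outer ELSE → T15
txn_id=911: type='fee' → inner[ELSE] → T3
txn_id=912: type='debit' → outer ELSE → T15

T15, T15, T15, T15, T4, T15, T15, T3, T15, T15, T15, T3, T15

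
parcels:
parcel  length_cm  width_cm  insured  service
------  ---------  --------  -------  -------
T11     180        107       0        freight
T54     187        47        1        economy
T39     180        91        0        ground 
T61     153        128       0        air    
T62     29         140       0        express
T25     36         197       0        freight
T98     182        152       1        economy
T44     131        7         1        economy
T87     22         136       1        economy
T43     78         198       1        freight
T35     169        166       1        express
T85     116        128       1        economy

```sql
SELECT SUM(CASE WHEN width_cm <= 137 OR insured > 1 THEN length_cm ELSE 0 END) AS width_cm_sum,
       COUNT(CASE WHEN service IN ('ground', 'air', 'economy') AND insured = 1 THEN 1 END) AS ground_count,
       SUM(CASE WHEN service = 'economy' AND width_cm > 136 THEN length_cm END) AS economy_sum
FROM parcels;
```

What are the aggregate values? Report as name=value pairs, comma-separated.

[width_cm_sum: width_cm <= 137 OR insured > 1]
parcel=T11: ✓ → 180
parcel=T54: ✓ → 187
parcel=T39: ✓ → 180
parcel=T61: ✓ → 153
parcel=T62: ✗
parcel=T25: ✗
parcel=T98: ✗
parcel=T44: ✓ → 131
parcel=T87: ✓ → 22
parcel=T43: ✗
parcel=T35: ✗
parcel=T85: ✓ → 116
width_cm_sum = 180 + 187 + 180 + 153 + 131 + 22 + 116 = 969
—
[ground_count: service IN ('ground', 'air', 'economy') AND insured = 1]
parcel=T11: ✗
parcel=T54: ✓ → 1
parcel=T39: ✗
parcel=T61: ✗
parcel=T62: ✗
parcel=T25: ✗
parcel=T98: ✓ → 1
parcel=T44: ✓ → 1
parcel=T87: ✓ → 1
parcel=T43: ✗
parcel=T35: ✗
parcel=T85: ✓ → 1
ground_count = COUNT(1, 1, 1, 1, 1) = 5
—
[economy_sum: service = 'economy' AND width_cm > 136]
parcel=T11: ✗
parcel=T54: ✗
parcel=T39: ✗
parcel=T61: ✗
parcel=T62: ✗
parcel=T25: ✗
parcel=T98: ✓ → 182
parcel=T44: ✗
parcel=T87: ✗
parcel=T43: ✗
parcel=T35: ✗
parcel=T85: ✗
economy_sum = 182

width_cm_sum=969, ground_count=5, economy_sum=182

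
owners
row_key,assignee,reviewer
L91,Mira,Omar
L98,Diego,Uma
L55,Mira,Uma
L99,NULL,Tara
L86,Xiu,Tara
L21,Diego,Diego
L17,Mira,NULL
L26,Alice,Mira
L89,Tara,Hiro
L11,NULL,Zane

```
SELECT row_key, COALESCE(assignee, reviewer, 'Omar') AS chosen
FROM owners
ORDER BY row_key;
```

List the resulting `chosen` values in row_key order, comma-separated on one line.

row_key=L11: assignee=NULL, reviewer=Zane → Zane
row_key=L17: assignee=Mira → Mira
row_key=L21: assignee=Diego → Diego
row_key=L26: assignee=Alice → Alice
row_key=L55: assignee=Mira → Mira
row_key=L86: assignee=Xiu → Xiu
row_key=L89: assignee=Tara → Tara
row_key=L91: assignee=Mira → Mira
row_key=L98: assignee=Diego → Diego
row_key=L99: assignee=NULL, reviewer=Tara → Tara

Zane, Mira, Diego, Alice, Mira, Xiu, Tara, Mira, Diego, Tara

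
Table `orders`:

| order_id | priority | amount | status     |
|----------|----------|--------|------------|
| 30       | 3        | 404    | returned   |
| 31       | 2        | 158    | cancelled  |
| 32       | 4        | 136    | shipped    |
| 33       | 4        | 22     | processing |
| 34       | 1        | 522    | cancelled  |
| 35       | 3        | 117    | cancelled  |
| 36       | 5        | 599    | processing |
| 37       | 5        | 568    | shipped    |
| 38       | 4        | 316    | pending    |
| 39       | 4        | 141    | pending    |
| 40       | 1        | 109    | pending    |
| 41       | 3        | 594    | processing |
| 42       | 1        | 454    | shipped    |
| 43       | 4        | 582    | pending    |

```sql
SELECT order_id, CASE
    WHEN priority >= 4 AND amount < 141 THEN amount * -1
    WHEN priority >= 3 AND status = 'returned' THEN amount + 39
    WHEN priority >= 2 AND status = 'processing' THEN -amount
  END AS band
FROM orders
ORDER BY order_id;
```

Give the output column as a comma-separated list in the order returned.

order_id=30: priority >= 3 AND status = 'returned' → 443
order_id=31: (no match → NULL) → NULL
order_id=32: priority >= 4 AND amount < 141 → -136
order_id=33: priority >= 4 AND amount < 141 → -22
order_id=34: (no match → NULL) → NULL
order_id=35: (no match → NULL) → NULL
order_id=36: priority >= 2 AND status = 'processing' → -599
order_id=37: (no match → NULL) → NULL
order_id=38: (no match → NULL) → NULL
order_id=39: (no match → NULL) → NULL
order_id=40: (no match → NULL) → NULL
order_id=41: priority >= 2 AND status = 'processing' → -594
order_id=42: (no match → NULL) → NULL
order_id=43: (no match → NULL) → NULL

443, NULL, -136, -22, NULL, NULL, -599, NULL, NULL, NULL, NULL, -594, NULL, NULL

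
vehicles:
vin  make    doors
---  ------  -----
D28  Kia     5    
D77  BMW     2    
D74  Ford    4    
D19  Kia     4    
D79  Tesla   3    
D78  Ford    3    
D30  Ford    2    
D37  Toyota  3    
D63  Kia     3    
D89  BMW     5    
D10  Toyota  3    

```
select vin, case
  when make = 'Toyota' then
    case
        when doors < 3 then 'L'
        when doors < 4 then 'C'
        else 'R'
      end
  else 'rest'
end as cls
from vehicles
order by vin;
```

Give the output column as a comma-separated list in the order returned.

C, rest, rest, rest, C, rest, rest, rest, rest, rest, rest

vin=D10: make='Toyota' → inner[doors < 4] → C
vin=D19: make='Kia' → outer ELSE → rest
vin=D28: make='Kia' → outer ELSE → rest
vin=D30: make='Ford' → outer ELSE → rest
vin=D37: make='Toyota' → inner[doors < 4] → C
vin=D63: make='Kia' → outer ELSE → rest
vin=D74: make='Ford' → outer ELSE → rest
vin=D77: make='BMW' → outer ELSE → rest
vin=D78: make='Ford' → outer ELSE → rest
vin=D79: make='Tesla' → outer ELSE → rest
vin=D89: make='BMW' → outer ELSE → rest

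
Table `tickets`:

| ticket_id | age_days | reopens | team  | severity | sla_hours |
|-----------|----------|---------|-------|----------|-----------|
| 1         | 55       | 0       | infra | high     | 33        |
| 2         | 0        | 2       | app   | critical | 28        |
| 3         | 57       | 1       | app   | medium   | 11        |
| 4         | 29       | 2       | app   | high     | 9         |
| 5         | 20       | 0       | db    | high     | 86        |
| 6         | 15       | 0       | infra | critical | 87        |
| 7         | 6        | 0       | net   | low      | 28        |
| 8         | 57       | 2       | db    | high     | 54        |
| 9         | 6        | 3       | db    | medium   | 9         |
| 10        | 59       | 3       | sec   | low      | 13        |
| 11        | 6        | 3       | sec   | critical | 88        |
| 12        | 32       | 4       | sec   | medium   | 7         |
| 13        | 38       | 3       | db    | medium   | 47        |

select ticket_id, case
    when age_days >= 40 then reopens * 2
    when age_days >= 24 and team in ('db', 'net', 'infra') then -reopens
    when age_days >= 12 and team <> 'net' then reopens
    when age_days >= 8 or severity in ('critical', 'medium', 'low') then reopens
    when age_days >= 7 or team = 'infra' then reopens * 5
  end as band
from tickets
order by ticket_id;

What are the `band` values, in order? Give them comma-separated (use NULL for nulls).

0, 2, 2, 2, 0, 0, 0, 4, 3, 6, 3, 4, -3

ticket_id=1: age_days >= 40 → 0
ticket_id=2: age_days >= 8 or severity in ('critical', 'medium', 'low') → 2
ticket_id=3: age_days >= 40 → 2
ticket_id=4: age_days >= 12 and team <> 'net' → 2
ticket_id=5: age_days >= 12 and team <> 'net' → 0
ticket_id=6: age_days >= 12 and team <> 'net' → 0
ticket_id=7: age_days >= 8 or severity in ('critical', 'medium', 'low') → 0
ticket_id=8: age_days >= 40 → 4
ticket_id=9: age_days >= 8 or severity in ('critical', 'medium', 'low') → 3
ticket_id=10: age_days >= 40 → 6
ticket_id=11: age_days >= 8 or severity in ('critical', 'medium', 'low') → 3
ticket_id=12: age_days >= 12 and team <> 'net' → 4
ticket_id=13: age_days >= 24 and team in ('db', 'net', 'infra') → -3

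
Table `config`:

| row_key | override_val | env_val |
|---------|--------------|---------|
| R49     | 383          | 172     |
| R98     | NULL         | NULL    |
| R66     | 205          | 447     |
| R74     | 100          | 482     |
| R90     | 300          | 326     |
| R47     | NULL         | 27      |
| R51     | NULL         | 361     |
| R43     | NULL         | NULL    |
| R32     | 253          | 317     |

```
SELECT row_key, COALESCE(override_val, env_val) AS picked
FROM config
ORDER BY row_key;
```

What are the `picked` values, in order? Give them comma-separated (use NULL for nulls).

253, NULL, 27, 383, 361, 205, 100, 300, NULL

row_key=R32: override_val=253 → 253
row_key=R43: override_val=NULL, env_val=NULL (all NULL) → NULL
row_key=R47: override_val=NULL, env_val=27 → 27
row_key=R49: override_val=383 → 383
row_key=R51: override_val=NULL, env_val=361 → 361
row_key=R66: override_val=205 → 205
row_key=R74: override_val=100 → 100
row_key=R90: override_val=300 → 300
row_key=R98: override_val=NULL, env_val=NULL (all NULL) → NULL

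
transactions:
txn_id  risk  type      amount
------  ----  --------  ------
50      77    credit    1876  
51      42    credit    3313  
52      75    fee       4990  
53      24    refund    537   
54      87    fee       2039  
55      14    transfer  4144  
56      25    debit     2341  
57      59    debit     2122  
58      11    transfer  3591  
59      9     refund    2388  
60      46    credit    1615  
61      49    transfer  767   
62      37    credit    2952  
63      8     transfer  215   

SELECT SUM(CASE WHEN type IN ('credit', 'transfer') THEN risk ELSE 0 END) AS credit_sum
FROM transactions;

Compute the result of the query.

284

txn_id=50: ✓ → 77
txn_id=51: ✓ → 42
txn_id=52: ✗
txn_id=53: ✗
txn_id=54: ✗
txn_id=55: ✓ → 14
txn_id=56: ✗
txn_id=57: ✗
txn_id=58: ✓ → 11
txn_id=59: ✗
txn_id=60: ✓ → 46
txn_id=61: ✓ → 49
txn_id=62: ✓ → 37
txn_id=63: ✓ → 8
credit_sum = 77 + 42 + 14 + 11 + 46 + 49 + 37 + 8 = 284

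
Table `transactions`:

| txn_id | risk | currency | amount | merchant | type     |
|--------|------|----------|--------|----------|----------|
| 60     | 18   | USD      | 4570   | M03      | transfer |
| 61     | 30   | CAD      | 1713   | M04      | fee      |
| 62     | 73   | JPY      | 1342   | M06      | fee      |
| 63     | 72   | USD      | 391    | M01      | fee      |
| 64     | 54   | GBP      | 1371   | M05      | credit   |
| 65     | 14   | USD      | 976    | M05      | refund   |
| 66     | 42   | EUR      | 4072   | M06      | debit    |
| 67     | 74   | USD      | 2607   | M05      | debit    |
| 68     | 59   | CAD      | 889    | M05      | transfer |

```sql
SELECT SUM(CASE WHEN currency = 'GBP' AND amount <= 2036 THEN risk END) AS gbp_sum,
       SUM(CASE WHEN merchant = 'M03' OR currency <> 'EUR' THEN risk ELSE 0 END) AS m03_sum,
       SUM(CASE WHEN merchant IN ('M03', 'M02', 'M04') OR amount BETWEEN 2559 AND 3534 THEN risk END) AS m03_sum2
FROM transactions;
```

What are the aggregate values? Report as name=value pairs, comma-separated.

[gbp_sum: currency = 'GBP' AND amount <= 2036]
txn_id=60: ✗
txn_id=61: ✗
txn_id=62: ✗
txn_id=63: ✗
txn_id=64: ✓ → 54
txn_id=65: ✗
txn_id=66: ✗
txn_id=67: ✗
txn_id=68: ✗
gbp_sum = 54
—
[m03_sum: merchant = 'M03' OR currency <> 'EUR']
txn_id=60: ✓ → 18
txn_id=61: ✓ → 30
txn_id=62: ✓ → 73
txn_id=63: ✓ → 72
txn_id=64: ✓ → 54
txn_id=65: ✓ → 14
txn_id=66: ✗
txn_id=67: ✓ → 74
txn_id=68: ✓ → 59
m03_sum = 18 + 30 + 73 + 72 + 54 + 14 + 74 + 59 = 394
—
[m03_sum2: merchant IN ('M03', 'M02', 'M04') OR amount BETWEEN 2559 AND 3534]
txn_id=60: ✓ → 18
txn_id=61: ✓ → 30
txn_id=62: ✗
txn_id=63: ✗
txn_id=64: ✗
txn_id=65: ✗
txn_id=66: ✗
txn_id=67: ✓ → 74
txn_id=68: ✗
m03_sum2 = 18 + 30 + 74 = 122

gbp_sum=54, m03_sum=394, m03_sum2=122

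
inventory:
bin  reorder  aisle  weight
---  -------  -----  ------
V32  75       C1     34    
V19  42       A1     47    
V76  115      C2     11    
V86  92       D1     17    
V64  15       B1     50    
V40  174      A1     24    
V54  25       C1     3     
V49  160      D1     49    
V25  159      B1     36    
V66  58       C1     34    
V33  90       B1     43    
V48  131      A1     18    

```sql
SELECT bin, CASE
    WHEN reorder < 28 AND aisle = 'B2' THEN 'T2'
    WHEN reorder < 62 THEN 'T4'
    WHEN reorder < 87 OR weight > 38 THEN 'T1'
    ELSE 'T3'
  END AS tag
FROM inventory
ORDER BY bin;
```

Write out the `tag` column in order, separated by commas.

bin=V19: reorder < 62 → T4
bin=V25: ELSE → T3
bin=V32: reorder < 87 OR weight > 38 → T1
bin=V33: reorder < 87 OR weight > 38 → T1
bin=V40: ELSE → T3
bin=V48: ELSE → T3
bin=V49: reorder < 87 OR weight > 38 → T1
bin=V54: reorder < 62 → T4
bin=V64: reorder < 62 → T4
bin=V66: reorder < 62 → T4
bin=V76: ELSE → T3
bin=V86: ELSE → T3

T4, T3, T1, T1, T3, T3, T1, T4, T4, T4, T3, T3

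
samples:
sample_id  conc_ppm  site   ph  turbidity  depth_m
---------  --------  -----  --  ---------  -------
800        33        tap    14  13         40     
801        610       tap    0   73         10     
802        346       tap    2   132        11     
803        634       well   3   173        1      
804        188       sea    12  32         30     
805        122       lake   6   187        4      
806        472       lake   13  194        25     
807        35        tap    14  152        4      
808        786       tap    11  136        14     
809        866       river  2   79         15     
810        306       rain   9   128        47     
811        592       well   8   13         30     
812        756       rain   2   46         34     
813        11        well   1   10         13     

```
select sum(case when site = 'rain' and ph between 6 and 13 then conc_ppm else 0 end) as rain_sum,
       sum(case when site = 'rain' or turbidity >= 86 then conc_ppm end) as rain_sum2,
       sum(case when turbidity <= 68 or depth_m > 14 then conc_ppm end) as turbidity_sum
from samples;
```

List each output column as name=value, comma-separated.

rain_sum=306, rain_sum2=3457, turbidity_sum=3224

[rain_sum: site = 'rain' and ph between 6 and 13]
sample_id=800: ✗
sample_id=801: ✗
sample_id=802: ✗
sample_id=803: ✗
sample_id=804: ✗
sample_id=805: ✗
sample_id=806: ✗
sample_id=807: ✗
sample_id=808: ✗
sample_id=809: ✗
sample_id=810: ✓ → 306
sample_id=811: ✗
sample_id=812: ✗
sample_id=813: ✗
rain_sum = 306
—
[rain_sum2: site = 'rain' or turbidity >= 86]
sample_id=800: ✗
sample_id=801: ✗
sample_id=802: ✓ → 346
sample_id=803: ✓ → 634
sample_id=804: ✗
sample_id=805: ✓ → 122
sample_id=806: ✓ → 472
sample_id=807: ✓ → 35
sample_id=808: ✓ → 786
sample_id=809: ✗
sample_id=810: ✓ → 306
sample_id=811: ✗
sample_id=812: ✓ → 756
sample_id=813: ✗
rain_sum2 = 346 + 634 + 122 + 472 + 35 + 786 + 306 + 756 = 3457
—
[turbidity_sum: turbidity <= 68 or depth_m > 14]
sample_id=800: ✓ → 33
sample_id=801: ✗
sample_id=802: ✗
sample_id=803: ✗
sample_id=804: ✓ → 188
sample_id=805: ✗
sample_id=806: ✓ → 472
sample_id=807: ✗
sample_id=808: ✗
sample_id=809: ✓ → 866
sample_id=810: ✓ → 306
sample_id=811: ✓ → 592
sample_id=812: ✓ → 756
sample_id=813: ✓ → 11
turbidity_sum = 33 + 188 + 472 + 866 + 306 + 592 + 756 + 11 = 3224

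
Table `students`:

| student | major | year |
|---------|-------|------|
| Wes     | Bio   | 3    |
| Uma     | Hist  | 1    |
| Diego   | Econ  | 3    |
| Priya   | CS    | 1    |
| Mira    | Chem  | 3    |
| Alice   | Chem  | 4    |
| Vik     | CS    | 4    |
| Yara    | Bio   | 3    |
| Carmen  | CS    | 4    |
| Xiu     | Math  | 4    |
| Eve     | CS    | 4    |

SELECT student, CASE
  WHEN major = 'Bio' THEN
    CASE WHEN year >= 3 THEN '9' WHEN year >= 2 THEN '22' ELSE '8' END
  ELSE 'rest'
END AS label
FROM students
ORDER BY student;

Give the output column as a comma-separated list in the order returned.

rest, rest, rest, rest, rest, rest, rest, rest, 9, rest, 9

student=Alice: major='Chem' → outer ELSE → rest
student=Carmen: major='CS' → outer ELSE → rest
student=Diego: major='Econ' → outer ELSE → rest
student=Eve: major='CS' → outer ELSE → rest
student=Mira: major='Chem' → outer ELSE → rest
student=Priya: major='CS' → outer ELSE → rest
student=Uma: major='Hist' → outer ELSE → rest
student=Vik: major='CS' → outer ELSE → rest
student=Wes: major='Bio' → inner[year >= 3] → 9
student=Xiu: major='Math' → outer ELSE → rest
student=Yara: major='Bio' → inner[year >= 3] → 9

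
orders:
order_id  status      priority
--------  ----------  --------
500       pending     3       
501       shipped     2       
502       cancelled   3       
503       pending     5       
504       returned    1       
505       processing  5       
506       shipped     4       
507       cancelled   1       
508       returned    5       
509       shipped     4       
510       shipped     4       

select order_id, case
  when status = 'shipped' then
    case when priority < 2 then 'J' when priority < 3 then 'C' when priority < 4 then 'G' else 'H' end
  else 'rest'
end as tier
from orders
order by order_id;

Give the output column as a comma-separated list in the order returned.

rest, C, rest, rest, rest, rest, H, rest, rest, H, H

order_id=500: status='pending' → outer ELSE → rest
order_id=501: status='shipped' → inner[priority < 3] → C
order_id=502: status='cancelled' → outer ELSE → rest
order_id=503: status='pending' → outer ELSE → rest
order_id=504: status='returned' → outer ELSE → rest
order_id=505: status='processing' → outer ELSE → rest
order_id=506: status='shipped' → inner[ELSE] → H
order_id=507: status='cancelled' → outer ELSE → rest
order_id=508: status='returned' → outer ELSE → rest
order_id=509: status='shipped' → inner[ELSE] → H
order_id=510: status='shipped' → inner[ELSE] → H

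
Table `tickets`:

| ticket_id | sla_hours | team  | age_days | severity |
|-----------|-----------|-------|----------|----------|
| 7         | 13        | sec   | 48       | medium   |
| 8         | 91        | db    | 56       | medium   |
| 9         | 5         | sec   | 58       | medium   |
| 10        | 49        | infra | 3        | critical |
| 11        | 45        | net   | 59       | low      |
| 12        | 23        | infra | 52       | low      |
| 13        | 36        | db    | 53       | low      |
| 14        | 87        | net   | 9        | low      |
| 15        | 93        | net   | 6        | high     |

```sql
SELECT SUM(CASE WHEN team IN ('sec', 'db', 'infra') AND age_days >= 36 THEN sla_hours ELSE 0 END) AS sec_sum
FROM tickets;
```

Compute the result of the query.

ticket_id=7: ✓ → 13
ticket_id=8: ✓ → 91
ticket_id=9: ✓ → 5
ticket_id=10: ✗
ticket_id=11: ✗
ticket_id=12: ✓ → 23
ticket_id=13: ✓ → 36
ticket_id=14: ✗
ticket_id=15: ✗
sec_sum = 13 + 91 + 5 + 23 + 36 = 168

168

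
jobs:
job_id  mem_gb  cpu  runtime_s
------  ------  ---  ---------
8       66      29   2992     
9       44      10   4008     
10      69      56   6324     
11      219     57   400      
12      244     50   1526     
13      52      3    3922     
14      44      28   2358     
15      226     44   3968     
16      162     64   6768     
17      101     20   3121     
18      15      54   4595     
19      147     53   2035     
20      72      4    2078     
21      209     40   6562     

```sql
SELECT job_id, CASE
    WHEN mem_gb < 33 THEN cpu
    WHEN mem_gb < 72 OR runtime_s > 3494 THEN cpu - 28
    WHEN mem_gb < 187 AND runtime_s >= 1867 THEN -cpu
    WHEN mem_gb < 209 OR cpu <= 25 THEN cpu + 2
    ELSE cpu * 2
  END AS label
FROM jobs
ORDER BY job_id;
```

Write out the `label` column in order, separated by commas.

job_id=8: mem_gb < 72 OR runtime_s > 3494 → 1
job_id=9: mem_gb < 72 OR runtime_s > 3494 → -18
job_id=10: mem_gb < 72 OR runtime_s > 3494 → 28
job_id=11: ELSE → 114
job_id=12: ELSE → 100
job_id=13: mem_gb < 72 OR runtime_s > 3494 → -25
job_id=14: mem_gb < 72 OR runtime_s > 3494 → 0
job_id=15: mem_gb < 72 OR runtime_s > 3494 → 16
job_id=16: mem_gb < 72 OR runtime_s > 3494 → 36
job_id=17: mem_gb < 187 AND runtime_s >= 1867 → -20
job_id=18: mem_gb < 33 → 54
job_id=19: mem_gb < 187 AND runtime_s >= 1867 → -53
job_id=20: mem_gb < 187 AND runtime_s >= 1867 → -4
job_id=21: mem_gb < 72 OR runtime_s > 3494 → 12

1, -18, 28, 114, 100, -25, 0, 16, 36, -20, 54, -53, -4, 12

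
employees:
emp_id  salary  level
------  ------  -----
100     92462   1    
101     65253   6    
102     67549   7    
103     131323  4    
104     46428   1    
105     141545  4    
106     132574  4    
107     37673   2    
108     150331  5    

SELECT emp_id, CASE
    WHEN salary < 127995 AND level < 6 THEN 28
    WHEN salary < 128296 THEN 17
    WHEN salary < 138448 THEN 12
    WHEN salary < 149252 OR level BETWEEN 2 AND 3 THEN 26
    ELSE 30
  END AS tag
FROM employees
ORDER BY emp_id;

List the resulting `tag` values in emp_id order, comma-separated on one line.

emp_id=100: salary < 127995 AND level < 6 → 28
emp_id=101: salary < 128296 → 17
emp_id=102: salary < 128296 → 17
emp_id=103: salary < 138448 → 12
emp_id=104: salary < 127995 AND level < 6 → 28
emp_id=105: salary < 149252 OR level BETWEEN 2 AND 3 → 26
emp_id=106: salary < 138448 → 12
emp_id=107: salary < 127995 AND level < 6 → 28
emp_id=108: ELSE → 30

28, 17, 17, 12, 28, 26, 12, 28, 30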